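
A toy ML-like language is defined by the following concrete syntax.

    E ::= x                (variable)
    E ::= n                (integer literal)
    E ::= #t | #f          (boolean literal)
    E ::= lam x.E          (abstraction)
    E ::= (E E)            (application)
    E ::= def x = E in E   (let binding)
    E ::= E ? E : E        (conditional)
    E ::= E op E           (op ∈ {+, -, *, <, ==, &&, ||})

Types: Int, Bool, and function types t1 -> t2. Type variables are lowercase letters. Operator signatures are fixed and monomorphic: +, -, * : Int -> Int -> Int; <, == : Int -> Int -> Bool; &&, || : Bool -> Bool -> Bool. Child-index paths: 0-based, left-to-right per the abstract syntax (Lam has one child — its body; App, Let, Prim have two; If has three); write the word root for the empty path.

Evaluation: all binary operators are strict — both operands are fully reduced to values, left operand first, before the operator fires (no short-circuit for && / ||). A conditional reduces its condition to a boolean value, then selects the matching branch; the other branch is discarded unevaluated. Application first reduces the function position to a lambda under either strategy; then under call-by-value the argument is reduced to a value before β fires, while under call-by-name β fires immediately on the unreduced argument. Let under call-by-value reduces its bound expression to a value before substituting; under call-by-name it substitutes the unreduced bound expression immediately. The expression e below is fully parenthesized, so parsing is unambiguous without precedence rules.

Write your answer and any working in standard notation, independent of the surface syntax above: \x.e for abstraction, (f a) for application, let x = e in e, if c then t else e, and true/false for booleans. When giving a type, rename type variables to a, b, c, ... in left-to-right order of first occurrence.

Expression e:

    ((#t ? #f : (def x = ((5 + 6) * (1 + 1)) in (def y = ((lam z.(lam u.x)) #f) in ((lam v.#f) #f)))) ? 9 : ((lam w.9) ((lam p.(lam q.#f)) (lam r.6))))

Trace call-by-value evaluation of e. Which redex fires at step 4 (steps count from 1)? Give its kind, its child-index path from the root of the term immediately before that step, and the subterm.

Answer: beta at root : ((\w.9) (\q.false))

Working:
step 0: (if (if true then false else (let x = ((5 + 6) * (1 + 1)) in (let y = ((\z.(\u.x)) false) in ((\v.false) false)))) then 9 else ((\w.9) ((\p.(\q.false)) (\r.6))))
step 1: [if@0] (if false then 9 else ((\w.9) ((\p.(\q.false)) (\r.6))))
step 2: [if@root] ((\w.9) ((\p.(\q.false)) (\r.6)))
step 3: [beta@1] ((\w.9) (\q.false))
step 4: [beta@root] 9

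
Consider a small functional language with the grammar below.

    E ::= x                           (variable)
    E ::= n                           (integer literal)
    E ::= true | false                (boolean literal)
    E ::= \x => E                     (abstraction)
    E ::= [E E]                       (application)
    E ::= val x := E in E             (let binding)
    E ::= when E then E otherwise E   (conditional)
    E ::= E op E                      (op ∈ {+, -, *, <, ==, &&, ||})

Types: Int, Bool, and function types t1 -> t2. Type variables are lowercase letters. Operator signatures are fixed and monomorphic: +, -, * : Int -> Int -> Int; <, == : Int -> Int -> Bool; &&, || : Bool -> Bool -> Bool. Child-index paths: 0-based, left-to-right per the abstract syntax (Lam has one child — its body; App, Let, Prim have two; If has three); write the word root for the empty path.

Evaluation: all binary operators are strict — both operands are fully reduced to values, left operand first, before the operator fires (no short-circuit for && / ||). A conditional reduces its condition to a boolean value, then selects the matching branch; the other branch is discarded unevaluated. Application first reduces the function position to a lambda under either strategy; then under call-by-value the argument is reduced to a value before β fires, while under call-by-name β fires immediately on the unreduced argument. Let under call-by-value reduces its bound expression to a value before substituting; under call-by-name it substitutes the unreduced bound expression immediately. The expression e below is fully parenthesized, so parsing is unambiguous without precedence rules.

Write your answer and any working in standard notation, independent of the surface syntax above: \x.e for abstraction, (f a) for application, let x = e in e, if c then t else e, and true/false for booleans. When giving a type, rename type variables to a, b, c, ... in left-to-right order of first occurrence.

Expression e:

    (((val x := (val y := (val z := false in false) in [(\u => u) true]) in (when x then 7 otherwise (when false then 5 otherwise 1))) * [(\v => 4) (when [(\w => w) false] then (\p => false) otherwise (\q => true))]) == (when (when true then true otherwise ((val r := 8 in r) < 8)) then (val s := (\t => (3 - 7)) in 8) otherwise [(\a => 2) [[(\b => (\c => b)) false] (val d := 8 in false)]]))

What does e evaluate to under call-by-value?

Trace:
step 0: (((let x = (let y = (let z = false in false) in ((\u.u) true)) in (if x then 7 else (if false then 5 else 1))) * ((\v.4) (if ((\w.w) false) then (\p.false) else (\q.true)))) == (if (if true then true else ((let r = 8 in r) < 8)) then (let s = (\t.(3 - 7)) in 8) else ((\a.2) (((\b.(\c.b)) false) (let d = 8 in false)))))
step 1: [let@0.0.0.0] (((let x = (let y = false in ((\u.u) true)) in (if x then 7 else (if false then 5 else 1))) * ((\v.4) (if ((\w.w) false) then (\p.false) else (\q.true)))) == (if (if true then true else ((let r = 8 in r) < 8)) then (let s = (\t.(3 - 7)) in 8) else ((\a.2) (((\b.(\c.b)) false) (let d = 8 in false)))))
step 2: [let@0.0.0] (((let x = ((\u.u) true) in (if x then 7 else (if false then 5 else 1))) * ((\v.4) (if ((\w.w) false) then (\p.false) else (\q.true)))) == (if (if true then true else ((let r = 8 in r) < 8)) then (let s = (\t.(3 - 7)) in 8) else ((\a.2) (((\b.(\c.b)) false) (let d = 8 in false)))))
step 3: [beta@0.0.0] (((let x = true in (if x then 7 else (if false then 5 else 1))) * ((\v.4) (if ((\w.w) false) then (\p.false) else (\q.true)))) == (if (if true then true else ((let r = 8 in r) < 8)) then (let s = (\t.(3 - 7)) in 8) else ((\a.2) (((\b.(\c.b)) false) (let d = 8 in false)))))
step 4: [let@0.0] (((if true then 7 else (if false then 5 else 1)) * ((\v.4) (if ((\w.w) false) then (\p.false) else (\q.true)))) == (if (if true then true else ((let r = 8 in r) < 8)) then (let s = (\t.(3 - 7)) in 8) else ((\a.2) (((\b.(\c.b)) false) (let d = 8 in false)))))
step 5: [if@0.0] ((7 * ((\v.4) (if ((\w.w) false) then (\p.false) else (\q.true)))) == (if (if true then true else ((let r = 8 in r) < 8)) then (let s = (\t.(3 - 7)) in 8) else ((\a.2) (((\b.(\c.b)) false) (let d = 8 in false)))))
step 6: [beta@0.1.1.0] ((7 * ((\v.4) (if false then (\p.false) else (\q.true)))) == (if (if true then true else ((let r = 8 in r) < 8)) then (let s = (\t.(3 - 7)) in 8) else ((\a.2) (((\b.(\c.b)) false) (let d = 8 in false)))))
step 7: [if@0.1.1] ((7 * ((\v.4) (\q.true))) == (if (if true then true else ((let r = 8 in r) < 8)) then (let s = (\t.(3 - 7)) in 8) else ((\a.2) (((\b.(\c.b)) false) (let d = 8 in false)))))
step 8: [beta@0.1] ((7 * 4) == (if (if true then true else ((let r = 8 in r) < 8)) then (let s = (\t.(3 - 7)) in 8) else ((\a.2) (((\b.(\c.b)) false) (let d = 8 in false)))))
step 9: [delta@0] (28 == (if (if true then true else ((let r = 8 in r) < 8)) then (let s = (\t.(3 - 7)) in 8) else ((\a.2) (((\b.(\c.b)) false) (let d = 8 in false)))))
step 10: [if@1.0] (28 == (if true then (let s = (\t.(3 - 7)) in 8) else ((\a.2) (((\b.(\c.b)) false) (let d = 8 in false)))))
step 11: [if@1] (28 == (let s = (\t.(3 - 7)) in 8))
step 12: [let@1] (28 == 8)
step 13: [delta@root] false

Answer: false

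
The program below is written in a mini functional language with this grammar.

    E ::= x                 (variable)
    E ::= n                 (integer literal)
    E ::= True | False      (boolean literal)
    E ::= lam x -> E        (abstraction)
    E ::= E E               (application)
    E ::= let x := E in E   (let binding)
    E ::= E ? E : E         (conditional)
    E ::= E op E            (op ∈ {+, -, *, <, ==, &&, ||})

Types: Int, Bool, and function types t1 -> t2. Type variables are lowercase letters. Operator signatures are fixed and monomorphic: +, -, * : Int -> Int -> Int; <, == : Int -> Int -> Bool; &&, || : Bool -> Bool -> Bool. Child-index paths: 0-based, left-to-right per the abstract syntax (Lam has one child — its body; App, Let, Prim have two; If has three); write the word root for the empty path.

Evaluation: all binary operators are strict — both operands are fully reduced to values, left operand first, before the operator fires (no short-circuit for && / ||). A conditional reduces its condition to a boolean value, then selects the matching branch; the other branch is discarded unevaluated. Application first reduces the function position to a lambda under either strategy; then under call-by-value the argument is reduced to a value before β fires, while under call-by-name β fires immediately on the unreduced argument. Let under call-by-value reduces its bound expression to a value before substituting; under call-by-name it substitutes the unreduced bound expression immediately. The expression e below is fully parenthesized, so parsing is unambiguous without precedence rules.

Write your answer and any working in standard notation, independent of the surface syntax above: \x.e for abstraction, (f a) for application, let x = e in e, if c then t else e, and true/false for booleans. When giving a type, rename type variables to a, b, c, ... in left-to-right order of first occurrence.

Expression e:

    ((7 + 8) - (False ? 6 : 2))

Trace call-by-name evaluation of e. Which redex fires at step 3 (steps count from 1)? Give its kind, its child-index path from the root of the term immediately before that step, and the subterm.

Trace:
step 0: ((7 + 8) - (if false then 6 else 2))
step 1: [delta@0] (15 - (if false then 6 else 2))
step 2: [if@1] (15 - 2)
step 3: [delta@root] 13

Answer: delta at root : (15 - 2)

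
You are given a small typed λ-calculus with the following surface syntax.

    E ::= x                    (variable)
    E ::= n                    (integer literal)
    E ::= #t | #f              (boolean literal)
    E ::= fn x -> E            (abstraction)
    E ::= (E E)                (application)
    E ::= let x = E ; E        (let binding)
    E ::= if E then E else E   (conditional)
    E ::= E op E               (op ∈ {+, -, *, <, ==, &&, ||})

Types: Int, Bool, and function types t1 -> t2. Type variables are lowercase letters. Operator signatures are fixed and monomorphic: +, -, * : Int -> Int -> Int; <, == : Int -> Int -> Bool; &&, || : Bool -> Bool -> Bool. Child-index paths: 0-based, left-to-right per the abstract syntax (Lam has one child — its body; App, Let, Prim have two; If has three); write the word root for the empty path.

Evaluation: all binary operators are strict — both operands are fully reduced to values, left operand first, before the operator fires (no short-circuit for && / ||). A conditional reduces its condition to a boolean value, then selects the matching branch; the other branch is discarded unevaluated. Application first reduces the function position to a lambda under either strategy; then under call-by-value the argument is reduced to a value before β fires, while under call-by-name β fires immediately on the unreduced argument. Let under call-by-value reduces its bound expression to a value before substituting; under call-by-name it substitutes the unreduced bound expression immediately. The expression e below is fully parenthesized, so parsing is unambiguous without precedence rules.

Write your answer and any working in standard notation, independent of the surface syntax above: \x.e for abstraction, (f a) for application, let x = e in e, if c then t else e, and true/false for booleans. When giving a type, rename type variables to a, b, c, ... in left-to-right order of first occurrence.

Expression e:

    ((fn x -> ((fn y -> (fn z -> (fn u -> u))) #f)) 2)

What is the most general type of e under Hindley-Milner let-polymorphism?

Answer: a -> b -> b

Working:
u : d
\u._ : d -> d
\z._ : c -> d -> d
\y._ : b -> c -> d -> d
  unify b -> c -> d -> d ~ Bool -> e
  unify b ~ Bool
  unify c -> d -> d ~ e
_ _ : c -> d -> d
\x._ : a -> c -> d -> d
  unify a -> c -> d -> d ~ Int -> f
  unify a ~ Int
  unify c -> d -> d ~ f
_ _ : c -> d -> d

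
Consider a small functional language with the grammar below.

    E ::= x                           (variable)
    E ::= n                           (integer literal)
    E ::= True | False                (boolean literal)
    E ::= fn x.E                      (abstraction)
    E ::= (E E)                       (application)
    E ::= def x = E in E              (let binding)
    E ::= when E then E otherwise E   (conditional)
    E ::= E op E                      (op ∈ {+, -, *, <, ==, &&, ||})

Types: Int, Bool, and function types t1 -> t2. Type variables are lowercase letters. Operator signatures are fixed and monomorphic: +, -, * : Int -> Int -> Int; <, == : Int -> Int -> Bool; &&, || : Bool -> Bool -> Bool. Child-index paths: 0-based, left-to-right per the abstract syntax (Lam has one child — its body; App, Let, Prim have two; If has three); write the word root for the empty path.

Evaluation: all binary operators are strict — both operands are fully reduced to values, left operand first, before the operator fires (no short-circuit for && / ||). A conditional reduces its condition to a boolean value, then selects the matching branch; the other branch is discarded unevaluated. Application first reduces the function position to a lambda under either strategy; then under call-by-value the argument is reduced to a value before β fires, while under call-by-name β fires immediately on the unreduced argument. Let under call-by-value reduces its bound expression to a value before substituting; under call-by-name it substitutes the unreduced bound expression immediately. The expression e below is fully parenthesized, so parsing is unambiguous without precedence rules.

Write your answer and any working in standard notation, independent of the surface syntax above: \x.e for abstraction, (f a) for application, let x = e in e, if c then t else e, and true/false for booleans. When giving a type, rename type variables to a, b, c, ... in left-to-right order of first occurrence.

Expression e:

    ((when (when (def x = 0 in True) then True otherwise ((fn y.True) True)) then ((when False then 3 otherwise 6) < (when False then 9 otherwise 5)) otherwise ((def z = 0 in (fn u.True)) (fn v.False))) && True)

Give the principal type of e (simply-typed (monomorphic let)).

Working:
let x : Int
  unify Bool ~ Bool
\y._ : a -> Bool
  unify a -> Bool ~ Bool -> b
  unify a ~ Bool
  unify Bool ~ b
_ _ : Bool
  unify Bool ~ Bool
  unify Bool ~ Bool
  unify Bool ~ Bool
  unify Int ~ Int
  unify Int ~ Int
  unify Bool ~ Bool
  unify Int ~ Int
  unify Int ~ Int
let z : Int
\u._ : c -> Bool
\v._ : d -> Bool
  unify c -> Bool ~ (d -> Bool) -> e
  unify c ~ d -> Bool
  unify Bool ~ e
_ _ : Bool
  unify Bool ~ Bool
  unify Bool ~ Bool
  unify Bool ~ Bool

Answer: Bool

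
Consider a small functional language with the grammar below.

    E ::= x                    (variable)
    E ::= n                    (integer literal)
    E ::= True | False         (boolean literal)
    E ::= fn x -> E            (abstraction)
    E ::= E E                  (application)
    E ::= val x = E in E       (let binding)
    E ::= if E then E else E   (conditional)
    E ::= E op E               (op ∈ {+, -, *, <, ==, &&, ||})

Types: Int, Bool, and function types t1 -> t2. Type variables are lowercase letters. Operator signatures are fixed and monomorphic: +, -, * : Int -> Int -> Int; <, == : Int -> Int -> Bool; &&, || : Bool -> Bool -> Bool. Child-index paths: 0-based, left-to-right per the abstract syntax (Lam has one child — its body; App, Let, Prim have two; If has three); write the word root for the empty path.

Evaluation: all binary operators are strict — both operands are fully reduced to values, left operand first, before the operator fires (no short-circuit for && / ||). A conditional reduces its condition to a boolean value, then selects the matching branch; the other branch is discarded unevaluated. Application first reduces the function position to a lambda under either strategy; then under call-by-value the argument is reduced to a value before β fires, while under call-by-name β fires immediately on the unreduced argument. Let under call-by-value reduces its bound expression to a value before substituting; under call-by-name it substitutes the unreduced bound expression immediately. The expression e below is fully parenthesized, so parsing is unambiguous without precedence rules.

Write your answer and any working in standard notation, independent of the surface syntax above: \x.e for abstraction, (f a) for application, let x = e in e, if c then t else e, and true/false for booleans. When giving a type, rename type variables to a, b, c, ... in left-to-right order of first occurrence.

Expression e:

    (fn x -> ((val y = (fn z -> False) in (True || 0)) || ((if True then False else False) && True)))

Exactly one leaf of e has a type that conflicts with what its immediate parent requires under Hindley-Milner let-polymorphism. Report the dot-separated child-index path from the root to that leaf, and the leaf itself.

Answer: 0.0.1.1 : 0

Trace:
\z._ : b -> Bool
let y : forall. b -> Bool
  unify Bool ~ Bool
  unify Int ~ Bool
  FAIL: mismatch Int ~ Bool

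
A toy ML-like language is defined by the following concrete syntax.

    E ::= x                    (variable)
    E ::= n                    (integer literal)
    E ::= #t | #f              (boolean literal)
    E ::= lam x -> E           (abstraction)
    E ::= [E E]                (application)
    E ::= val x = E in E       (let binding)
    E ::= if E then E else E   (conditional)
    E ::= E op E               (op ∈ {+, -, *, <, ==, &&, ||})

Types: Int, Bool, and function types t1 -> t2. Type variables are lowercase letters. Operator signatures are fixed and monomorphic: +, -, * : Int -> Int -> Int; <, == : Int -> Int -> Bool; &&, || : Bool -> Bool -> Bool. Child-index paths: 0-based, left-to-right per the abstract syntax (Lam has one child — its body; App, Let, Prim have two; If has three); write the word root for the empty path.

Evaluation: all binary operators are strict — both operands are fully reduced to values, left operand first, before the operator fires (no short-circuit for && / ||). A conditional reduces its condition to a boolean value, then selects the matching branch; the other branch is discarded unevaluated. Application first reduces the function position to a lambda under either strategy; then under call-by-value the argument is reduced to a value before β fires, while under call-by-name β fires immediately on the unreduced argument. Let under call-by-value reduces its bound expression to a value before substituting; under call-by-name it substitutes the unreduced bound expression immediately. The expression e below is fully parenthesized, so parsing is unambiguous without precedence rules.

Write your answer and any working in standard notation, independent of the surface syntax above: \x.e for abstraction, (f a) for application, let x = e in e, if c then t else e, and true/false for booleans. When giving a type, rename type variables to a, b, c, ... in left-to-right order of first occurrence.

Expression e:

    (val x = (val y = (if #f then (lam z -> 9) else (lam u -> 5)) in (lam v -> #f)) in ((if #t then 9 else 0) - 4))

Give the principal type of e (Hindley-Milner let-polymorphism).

Answer: Int

Trace:
  unify Bool ~ Bool
\z._ : a -> Int
\u._ : b -> Int
  unify a -> Int ~ b -> Int
  unify a ~ b
  unify Int ~ Int
let y : forall. b -> Int
\v._ : c -> Bool
let x : forall. c -> Bool
  unify Bool ~ Bool
  unify Int ~ Int
  unify Int ~ Int
  unify Int ~ Int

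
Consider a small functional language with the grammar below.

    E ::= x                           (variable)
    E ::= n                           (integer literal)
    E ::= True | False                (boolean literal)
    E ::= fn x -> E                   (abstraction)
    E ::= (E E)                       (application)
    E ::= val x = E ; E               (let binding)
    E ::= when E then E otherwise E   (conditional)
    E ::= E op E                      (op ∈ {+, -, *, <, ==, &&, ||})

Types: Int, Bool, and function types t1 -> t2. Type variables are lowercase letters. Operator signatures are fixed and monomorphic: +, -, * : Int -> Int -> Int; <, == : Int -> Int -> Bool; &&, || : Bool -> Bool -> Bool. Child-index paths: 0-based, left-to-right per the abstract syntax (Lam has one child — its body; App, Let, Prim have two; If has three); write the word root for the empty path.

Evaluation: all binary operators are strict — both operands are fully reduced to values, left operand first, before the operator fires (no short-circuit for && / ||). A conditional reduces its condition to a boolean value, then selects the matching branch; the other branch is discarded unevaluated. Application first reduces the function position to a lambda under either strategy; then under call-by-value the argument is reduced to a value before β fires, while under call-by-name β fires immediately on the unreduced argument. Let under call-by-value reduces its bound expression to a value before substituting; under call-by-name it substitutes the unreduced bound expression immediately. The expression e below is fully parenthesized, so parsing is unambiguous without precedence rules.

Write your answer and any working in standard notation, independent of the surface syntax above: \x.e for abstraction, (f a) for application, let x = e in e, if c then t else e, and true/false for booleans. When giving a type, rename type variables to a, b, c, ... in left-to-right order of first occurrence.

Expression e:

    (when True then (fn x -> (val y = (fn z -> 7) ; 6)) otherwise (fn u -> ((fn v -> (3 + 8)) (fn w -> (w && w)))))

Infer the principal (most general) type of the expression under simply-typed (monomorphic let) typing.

Derivation:
  unify Bool ~ Bool
\z._ : b -> Int
let y : b -> Int
\x._ : a -> Int
  unify Int ~ Int
  unify Int ~ Int
\v._ : d -> Int
w : e
  unify e ~ Bool
w : Bool
  unify Bool ~ Bool
\w._ : Bool -> Bool
  unify d -> Int ~ (Bool -> Bool) -> f
  unify d ~ Bool -> Bool
  unify Int ~ f
_ _ : Int
\u._ : c -> Int
  unify a -> Int ~ c -> Int
  unify a ~ c
  unify Int ~ Int

Answer: a -> Int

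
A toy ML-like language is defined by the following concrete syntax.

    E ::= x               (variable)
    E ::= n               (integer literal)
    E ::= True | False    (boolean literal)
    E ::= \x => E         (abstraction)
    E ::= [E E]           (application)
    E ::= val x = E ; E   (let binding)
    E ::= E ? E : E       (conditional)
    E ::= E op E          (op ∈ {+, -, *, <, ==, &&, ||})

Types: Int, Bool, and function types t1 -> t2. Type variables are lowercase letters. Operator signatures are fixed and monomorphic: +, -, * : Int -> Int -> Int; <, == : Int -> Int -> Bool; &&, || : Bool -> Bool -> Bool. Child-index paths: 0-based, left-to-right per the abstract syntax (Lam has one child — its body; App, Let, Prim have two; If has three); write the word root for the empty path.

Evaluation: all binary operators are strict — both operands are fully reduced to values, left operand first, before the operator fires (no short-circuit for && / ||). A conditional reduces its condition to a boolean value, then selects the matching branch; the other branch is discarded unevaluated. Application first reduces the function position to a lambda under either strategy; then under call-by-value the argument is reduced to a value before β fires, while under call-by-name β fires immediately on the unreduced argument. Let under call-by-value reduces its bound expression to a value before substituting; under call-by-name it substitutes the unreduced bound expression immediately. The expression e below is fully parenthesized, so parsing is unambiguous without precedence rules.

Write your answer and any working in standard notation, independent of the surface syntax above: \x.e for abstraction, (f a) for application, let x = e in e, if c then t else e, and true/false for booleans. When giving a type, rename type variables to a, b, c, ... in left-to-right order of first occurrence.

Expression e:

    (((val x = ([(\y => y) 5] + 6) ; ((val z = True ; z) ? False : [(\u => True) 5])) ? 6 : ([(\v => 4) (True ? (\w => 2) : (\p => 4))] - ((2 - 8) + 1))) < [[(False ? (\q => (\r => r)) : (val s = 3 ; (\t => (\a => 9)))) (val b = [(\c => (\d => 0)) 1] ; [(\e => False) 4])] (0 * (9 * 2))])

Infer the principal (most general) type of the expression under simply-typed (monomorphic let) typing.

Working:
y : a
\y._ : a -> a
  unify a -> a ~ Int -> b
  unify a ~ Int
  unify Int ~ b
_ _ : Int
  unify Int ~ Int
  unify Int ~ Int
let x : Int
let z : Bool
z : Bool
  unify Bool ~ Bool
\u._ : c -> Bool
  unify c -> Bool ~ Int -> d
  unify c ~ Int
  unify Bool ~ d
_ _ : Bool
  unify Bool ~ Bool
  unify Bool ~ Bool
\v._ : e -> Int
  unify Bool ~ Bool
\w._ : f -> Int
\p._ : g -> Int
  unify f -> Int ~ g -> Int
  unify f ~ g
  unify Int ~ Int
  unify e -> Int ~ (g -> Int) -> h
  unify e ~ g -> Int
  unify Int ~ h
_ _ : Int
  unify Int ~ Int
  unify Int ~ Int
  unify Int ~ Int
  unify Int ~ Int
  unify Int ~ Int
  unify Int ~ Int
  unify Int ~ Int
  unify Int ~ Int
  unify Bool ~ Bool
r : j
\r._ : j -> j
\q._ : i -> j -> j
let s : Int
\a._ : l -> Int
\t._ : k -> l -> Int
  unify i -> j -> j ~ k -> l -> Int
  unify i ~ k
  unify j -> j ~ l -> Int
  unify j ~ l
  unify l ~ Int
\d._ : n -> Int
\c._ : m -> n -> Int
  unify m -> n -> Int ~ Int -> o
  unify m ~ Int
  unify n -> Int ~ o
_ _ : n -> Int
let b : n -> Int
\e._ : p -> Bool
  unify p -> Bool ~ Int -> q
  unify p ~ Int
  unify Bool ~ q
_ _ : Bool
  unify k -> Int -> Int ~ Bool -> r
  unify k ~ Bool
  unify Int -> Int ~ r
_ _ : Int -> Int
  unify Int ~ Int
  unify Int ~ Int
  unify Int ~ Int
  unify Int ~ Int
  unify Int -> Int ~ Int -> s
  unify Int ~ Int
  unify Int ~ s
_ _ : Int
  unify Int ~ Int

Answer: Bool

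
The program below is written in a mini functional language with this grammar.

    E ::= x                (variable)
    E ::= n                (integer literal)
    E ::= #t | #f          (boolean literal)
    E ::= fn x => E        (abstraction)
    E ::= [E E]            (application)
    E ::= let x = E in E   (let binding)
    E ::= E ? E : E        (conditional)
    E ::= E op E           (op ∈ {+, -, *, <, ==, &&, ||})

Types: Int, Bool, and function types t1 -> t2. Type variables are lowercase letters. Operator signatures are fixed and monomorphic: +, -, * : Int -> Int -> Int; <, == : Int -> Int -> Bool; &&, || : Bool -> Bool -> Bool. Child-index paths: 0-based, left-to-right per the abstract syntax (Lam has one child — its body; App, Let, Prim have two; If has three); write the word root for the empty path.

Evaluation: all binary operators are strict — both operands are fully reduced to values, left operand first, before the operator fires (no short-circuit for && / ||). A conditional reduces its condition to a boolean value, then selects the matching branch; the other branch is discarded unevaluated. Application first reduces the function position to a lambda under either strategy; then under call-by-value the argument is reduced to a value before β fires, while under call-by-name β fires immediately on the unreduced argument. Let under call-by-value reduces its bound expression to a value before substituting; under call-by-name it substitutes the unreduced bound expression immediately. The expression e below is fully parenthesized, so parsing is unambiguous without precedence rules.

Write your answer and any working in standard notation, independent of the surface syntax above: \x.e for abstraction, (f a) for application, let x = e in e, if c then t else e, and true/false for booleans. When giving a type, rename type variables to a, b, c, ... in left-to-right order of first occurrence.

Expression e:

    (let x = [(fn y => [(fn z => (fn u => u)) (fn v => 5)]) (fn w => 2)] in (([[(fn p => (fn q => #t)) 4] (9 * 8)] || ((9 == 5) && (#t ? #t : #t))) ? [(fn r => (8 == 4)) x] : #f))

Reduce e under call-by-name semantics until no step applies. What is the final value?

Derivation:
step 0: (let x = ((\y.((\z.(\u.u)) (\v.5))) (\w.2)) in (if ((((\p.(\q.true)) 4) (9 * 8)) || ((9 == 5) && (if true then true else true))) then ((\r.(8 == 4)) x) else false))
step 1: [let@root] (if ((((\p.(\q.true)) 4) (9 * 8)) || ((9 == 5) && (if true then true else true))) then ((\r.(8 == 4)) ((\y.((\z.(\u.u)) (\v.5))) (\w.2))) else false)
step 2: [beta@0.0.0] (if (((\q.true) (9 * 8)) || ((9 == 5) && (if true then true else true))) then ((\r.(8 == 4)) ((\y.((\z.(\u.u)) (\v.5))) (\w.2))) else false)
step 3: [beta@0.0] (if (true || ((9 == 5) && (if true then true else true))) then ((\r.(8 == 4)) ((\y.((\z.(\u.u)) (\v.5))) (\w.2))) else false)
step 4: [delta@0.1.0] (if (true || (false && (if true then true else true))) then ((\r.(8 == 4)) ((\y.((\z.(\u.u)) (\v.5))) (\w.2))) else false)
step 5: [if@0.1.1] (if (true || (false && true)) then ((\r.(8 == 4)) ((\y.((\z.(\u.u)) (\v.5))) (\w.2))) else false)
step 6: [delta@0.1] (if (true || false) then ((\r.(8 == 4)) ((\y.((\z.(\u.u)) (\v.5))) (\w.2))) else false)
step 7: [delta@0] (if true then ((\r.(8 == 4)) ((\y.((\z.(\u.u)) (\v.5))) (\w.2))) else false)
step 8: [if@root] ((\r.(8 == 4)) ((\y.((\z.(\u.u)) (\v.5))) (\w.2)))
step 9: [beta@root] (8 == 4)
step 10: [delta@root] false

Answer: false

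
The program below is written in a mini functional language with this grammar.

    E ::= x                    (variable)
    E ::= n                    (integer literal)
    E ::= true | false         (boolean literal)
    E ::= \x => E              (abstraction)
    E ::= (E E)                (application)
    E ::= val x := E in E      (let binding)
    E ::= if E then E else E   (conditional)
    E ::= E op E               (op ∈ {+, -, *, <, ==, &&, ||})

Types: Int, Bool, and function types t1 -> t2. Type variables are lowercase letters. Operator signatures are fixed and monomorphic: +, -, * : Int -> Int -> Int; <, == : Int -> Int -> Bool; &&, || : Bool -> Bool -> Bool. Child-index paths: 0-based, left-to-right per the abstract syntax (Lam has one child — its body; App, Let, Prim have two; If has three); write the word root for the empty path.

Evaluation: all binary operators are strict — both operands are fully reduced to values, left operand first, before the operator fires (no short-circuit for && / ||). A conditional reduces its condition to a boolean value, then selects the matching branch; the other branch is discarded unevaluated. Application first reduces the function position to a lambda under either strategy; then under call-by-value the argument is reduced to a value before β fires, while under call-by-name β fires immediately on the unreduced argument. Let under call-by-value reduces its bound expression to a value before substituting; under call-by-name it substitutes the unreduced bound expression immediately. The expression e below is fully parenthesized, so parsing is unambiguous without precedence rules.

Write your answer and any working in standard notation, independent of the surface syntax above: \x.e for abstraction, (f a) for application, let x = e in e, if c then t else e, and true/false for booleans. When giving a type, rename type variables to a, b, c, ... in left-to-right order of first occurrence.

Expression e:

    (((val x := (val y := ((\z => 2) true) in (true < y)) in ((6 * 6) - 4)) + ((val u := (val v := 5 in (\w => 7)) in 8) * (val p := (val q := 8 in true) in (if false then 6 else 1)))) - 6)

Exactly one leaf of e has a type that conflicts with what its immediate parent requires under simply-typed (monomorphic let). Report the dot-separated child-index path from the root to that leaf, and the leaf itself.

Answer: 0.0.0.1.0 : true

Trace:
\z._ : a -> Int
  unify a -> Int ~ Bool -> b
  unify a ~ Bool
  unify Int ~ b
_ _ : Int
let y : Int
  unify Bool ~ Int
  FAIL: mismatch Bool ~ Int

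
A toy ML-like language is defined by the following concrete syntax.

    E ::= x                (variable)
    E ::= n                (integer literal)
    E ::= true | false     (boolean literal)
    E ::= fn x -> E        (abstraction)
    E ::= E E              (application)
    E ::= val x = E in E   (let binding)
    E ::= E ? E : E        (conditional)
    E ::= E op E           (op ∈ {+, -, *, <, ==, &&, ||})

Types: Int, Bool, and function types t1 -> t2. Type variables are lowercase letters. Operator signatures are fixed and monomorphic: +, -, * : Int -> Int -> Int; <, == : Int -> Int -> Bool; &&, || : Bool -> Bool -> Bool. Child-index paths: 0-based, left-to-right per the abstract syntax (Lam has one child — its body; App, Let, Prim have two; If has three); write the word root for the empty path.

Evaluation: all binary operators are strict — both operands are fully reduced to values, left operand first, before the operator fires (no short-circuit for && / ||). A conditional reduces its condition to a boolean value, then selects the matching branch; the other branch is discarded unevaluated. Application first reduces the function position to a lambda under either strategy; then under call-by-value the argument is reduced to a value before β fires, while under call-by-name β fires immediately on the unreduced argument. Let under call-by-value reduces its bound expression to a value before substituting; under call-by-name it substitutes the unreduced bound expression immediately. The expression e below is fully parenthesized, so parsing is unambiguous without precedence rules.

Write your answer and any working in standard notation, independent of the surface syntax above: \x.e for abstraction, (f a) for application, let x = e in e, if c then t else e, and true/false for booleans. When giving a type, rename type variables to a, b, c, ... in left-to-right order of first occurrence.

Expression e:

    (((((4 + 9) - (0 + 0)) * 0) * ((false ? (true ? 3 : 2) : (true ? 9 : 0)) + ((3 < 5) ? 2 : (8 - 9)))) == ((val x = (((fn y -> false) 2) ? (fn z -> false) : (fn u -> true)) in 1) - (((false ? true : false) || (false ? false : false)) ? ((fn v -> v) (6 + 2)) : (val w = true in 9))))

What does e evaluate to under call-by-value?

Answer: false

Working:
step 0: (((((4 + 9) - (0 + 0)) * 0) * ((if false then (if true then 3 else 2) else (if true then 9 else 0)) + (if (3 < 5) then 2 else (8 - 9)))) == ((let x = (if ((\y.false) 2) then (\z.false) else (\u.true)) in 1) - (if ((if false then true else false) || (if false then false else false)) then ((\v.v) (6 + 2)) else (let w = true in 9))))
step 1: [delta@0.0.0.0] ((((13 - (0 + 0)) * 0) * ((if false then (if true then 3 else 2) else (if true then 9 else 0)) + (if (3 < 5) then 2 else (8 - 9)))) == ((let x = (if ((\y.false) 2) then (\z.false) else (\u.true)) in 1) - (if ((if false then true else false) || (if false then false else false)) then ((\v.v) (6 + 2)) else (let w = true in 9))))
step 2: [delta@0.0.0.1] ((((13 - 0) * 0) * ((if false then (if true then 3 else 2) else (if true then 9 else 0)) + (if (3 < 5) then 2 else (8 - 9)))) == ((let x = (if ((\y.false) 2) then (\z.false) else (\u.true)) in 1) - (if ((if false then true else false) || (if false then false else false)) then ((\v.v) (6 + 2)) else (let w = true in 9))))
step 3: [delta@0.0.0] (((13 * 0) * ((if false then (if true then 3 else 2) else (if true then 9 else 0)) + (if (3 < 5) then 2 else (8 - 9)))) == ((let x = (if ((\y.false) 2) then (\z.false) else (\u.true)) in 1) - (if ((if false then true else false) || (if false then false else false)) then ((\v.v) (6 + 2)) else (let w = true in 9))))
step 4: [delta@0.0] ((0 * ((if false then (if true then 3 else 2) else (if true then 9 else 0)) + (if (3 < 5) then 2 else (8 - 9)))) == ((let x = (if ((\y.false) 2) then (\z.false) else (\u.true)) in 1) - (if ((if false then true else false) || (if false then false else false)) then ((\v.v) (6 + 2)) else (let w = true in 9))))
step 5: [if@0.1.0] ((0 * ((if true then 9 else 0) + (if (3 < 5) then 2 else (8 - 9)))) == ((let x = (if ((\y.false) 2) then (\z.false) else (\u.true)) in 1) - (if ((if false then true else false) || (if false then false else false)) then ((\v.v) (6 + 2)) else (let w = true in 9))))
step 6: [if@0.1.0] ((0 * (9 + (if (3 < 5) then 2 else (8 - 9)))) == ((let x = (if ((\y.false) 2) then (\z.false) else (\u.true)) in 1) - (if ((if false then true else false) || (if false then false else false)) then ((\v.v) (6 + 2)) else (let w = true in 9))))
step 7: [delta@0.1.1.0] ((0 * (9 + (if true then 2 else (8 - 9)))) == ((let x = (if ((\y.false) 2) then (\z.false) else (\u.true)) in 1) - (if ((if false then true else false) || (if false then false else false)) then ((\v.v) (6 + 2)) else (let w = true in 9))))
step 8: [if@0.1.1] ((0 * (9 + 2)) == ((let x = (if ((\y.false) 2) then (\z.false) else (\u.true)) in 1) - (if ((if false then true else false) || (if false then false else false)) then ((\v.v) (6 + 2)) else (let w = true in 9))))
step 9: [delta@0.1] ((0 * 11) == ((let x = (if ((\y.false) 2) then (\z.false) else (\u.true)) in 1) - (if ((if false then true else false) || (if false then false else false)) then ((\v.v) (6 + 2)) else (let w = true in 9))))
step 10: [delta@0] (0 == ((let x = (if ((\y.false) 2) then (\z.false) else (\u.true)) in 1) - (if ((if false then true else false) || (if false then false else false)) then ((\v.v) (6 + 2)) else (let w = true in 9))))
step 11: [beta@1.0.0.0] (0 == ((let x = (if false then (\z.false) else (\u.true)) in 1) - (if ((if false then true else false) || (if false then false else false)) then ((\v.v) (6 + 2)) else (let w = true in 9))))
step 12: [if@1.0.0] (0 == ((let x = (\u.true) in 1) - (if ((if false then true else false) || (if false then false else false)) then ((\v.v) (6 + 2)) else (let w = true in 9))))
step 13: [let@1.0] (0 == (1 - (if ((if false then true else false) || (if false then false else false)) then ((\v.v) (6 + 2)) else (let w = true in 9))))
step 14: [if@1.1.0.0] (0 == (1 - (if (false || (if false then false else false)) then ((\v.v) (6 + 2)) else (let w = true in 9))))
step 15: [if@1.1.0.1] (0 == (1 - (if (false || false) then ((\v.v) (6 + 2)) else (let w = true in 9))))
step 16: [delta@1.1.0] (0 == (1 - (if false then ((\v.v) (6 + 2)) else (let w = true in 9))))
step 17: [if@1.1] (0 == (1 - (let w = true in 9)))
step 18: [let@1.1] (0 == (1 - 9))
step 19: [delta@1] (0 == -8)
step 20: [delta@root] false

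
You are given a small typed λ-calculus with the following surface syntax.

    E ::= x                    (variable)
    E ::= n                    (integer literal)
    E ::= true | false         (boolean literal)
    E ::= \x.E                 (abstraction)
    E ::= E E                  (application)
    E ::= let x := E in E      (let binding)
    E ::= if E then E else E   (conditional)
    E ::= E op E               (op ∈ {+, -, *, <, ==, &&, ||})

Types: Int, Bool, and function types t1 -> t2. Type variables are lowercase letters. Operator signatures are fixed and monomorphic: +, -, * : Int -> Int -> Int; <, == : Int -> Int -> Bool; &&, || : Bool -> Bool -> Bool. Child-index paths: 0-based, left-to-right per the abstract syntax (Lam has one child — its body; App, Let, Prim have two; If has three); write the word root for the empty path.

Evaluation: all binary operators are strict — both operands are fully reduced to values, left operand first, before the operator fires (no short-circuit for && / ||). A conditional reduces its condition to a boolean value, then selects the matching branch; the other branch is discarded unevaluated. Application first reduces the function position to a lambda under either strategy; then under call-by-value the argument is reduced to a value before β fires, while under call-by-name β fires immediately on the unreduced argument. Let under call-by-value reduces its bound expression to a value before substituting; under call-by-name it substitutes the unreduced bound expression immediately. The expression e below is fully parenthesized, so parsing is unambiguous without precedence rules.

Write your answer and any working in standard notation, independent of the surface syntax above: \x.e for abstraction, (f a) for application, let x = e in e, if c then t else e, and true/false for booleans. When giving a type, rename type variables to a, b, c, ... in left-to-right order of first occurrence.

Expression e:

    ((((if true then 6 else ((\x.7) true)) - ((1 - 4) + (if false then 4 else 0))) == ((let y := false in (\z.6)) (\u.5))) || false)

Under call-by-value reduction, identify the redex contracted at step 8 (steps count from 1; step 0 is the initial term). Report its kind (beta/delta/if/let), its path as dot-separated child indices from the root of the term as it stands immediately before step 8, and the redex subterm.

Answer: delta at 0 : (9 == 6)

Working:
step 0: ((((if true then 6 else ((\x.7) true)) - ((1 - 4) + (if false then 4 else 0))) == ((let y = false in (\z.6)) (\u.5))) || false)
step 1: [if@0.0.0] (((6 - ((1 - 4) + (if false then 4 else 0))) == ((let y = false in (\z.6)) (\u.5))) || false)
step 2: [delta@0.0.1.0] (((6 - (-3 + (if false then 4 else 0))) == ((let y = false in (\z.6)) (\u.5))) || false)
step 3: [if@0.0.1.1] (((6 - (-3 + 0)) == ((let y = false in (\z.6)) (\u.5))) || false)
step 4: [delta@0.0.1] (((6 - -3) == ((let y = false in (\z.6)) (\u.5))) || false)
step 5: [delta@0.0] ((9 == ((let y = false in (\z.6)) (\u.5))) || false)
step 6: [let@0.1.0] ((9 == ((\z.6) (\u.5))) || false)
step 7: [beta@0.1] ((9 == 6) || false)
step 8: [delta@0] (false || false)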